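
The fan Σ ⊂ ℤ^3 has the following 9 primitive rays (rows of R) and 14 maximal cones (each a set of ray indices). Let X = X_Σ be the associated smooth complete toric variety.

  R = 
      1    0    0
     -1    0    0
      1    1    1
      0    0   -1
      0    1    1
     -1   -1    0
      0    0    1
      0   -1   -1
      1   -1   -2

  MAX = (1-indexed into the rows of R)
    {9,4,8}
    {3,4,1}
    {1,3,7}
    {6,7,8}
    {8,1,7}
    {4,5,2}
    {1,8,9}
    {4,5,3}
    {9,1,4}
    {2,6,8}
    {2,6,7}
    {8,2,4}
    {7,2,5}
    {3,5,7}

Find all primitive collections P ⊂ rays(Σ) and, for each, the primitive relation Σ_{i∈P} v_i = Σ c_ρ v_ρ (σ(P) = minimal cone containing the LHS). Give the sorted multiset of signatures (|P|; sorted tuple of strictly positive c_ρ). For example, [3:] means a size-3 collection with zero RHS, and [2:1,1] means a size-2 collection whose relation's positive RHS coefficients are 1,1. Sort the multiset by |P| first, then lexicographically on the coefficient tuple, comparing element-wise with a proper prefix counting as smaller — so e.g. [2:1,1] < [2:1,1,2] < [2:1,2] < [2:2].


Primitive collections (17):

  {1,2}:  v_{1} + v_{2} = 0  →  sig = [2:]
  {4,7}:  v_{4} + v_{7} = 0  →  sig = [2:]
  {5,8}:  v_{5} + v_{8} = 0  →  sig = [2:]
  {1,5}:  v_{1} + v_{5} = v_{3}  →  sig = [2:1]
  {2,3}:  v_{2} + v_{3} = v_{5}  →  sig = [2:1]
  {3,6}:  v_{3} + v_{6} = v_{7}  →  sig = [2:1]
  {3,8}:  v_{3} + v_{8} = v_{1}  →  sig = [2:1]
  {1,6}:  v_{1} + v_{6} = v_{7} + v_{8}  →  sig = [2:1,1]
  {2,9}:  v_{2} + v_{9} = v_{4} + v_{8}  →  sig = [2:1,1]
  {4,6}:  v_{4} + v_{6} = v_{2} + v_{8}  →  sig = [2:1,1]
  {5,6}:  v_{5} + v_{6} = v_{2} + v_{7}  →  sig = [2:1,1]
  {5,9}:  v_{5} + v_{9} = v_{1} + v_{4}  →  sig = [2:1,1]
  {7,9}:  v_{7} + v_{9} = v_{1} + v_{8}  →  sig = [2:1,1]
  {3,9}:  v_{3} + v_{9} = 2·v_{1} + v_{4}  →  sig = [2:1,2]
  {6,9}:  v_{6} + v_{9} = 2·v_{8}  →  sig = [2:2]
  {1,4,8}:  v_{1} + v_{4} + v_{8} = v_{9}  →  sig = [3:1]
  {2,7,8}:  v_{2} + v_{7} + v_{8} = v_{6}  →  sig = [3:1]

Signatures (|P|; sorted positive RHS coefficients), sorted:
{ [2:] ×3,  [2:1] ×4,  [2:1,1] ×6,  [2:1,2],  [2:2],  [3:1] ×2 }


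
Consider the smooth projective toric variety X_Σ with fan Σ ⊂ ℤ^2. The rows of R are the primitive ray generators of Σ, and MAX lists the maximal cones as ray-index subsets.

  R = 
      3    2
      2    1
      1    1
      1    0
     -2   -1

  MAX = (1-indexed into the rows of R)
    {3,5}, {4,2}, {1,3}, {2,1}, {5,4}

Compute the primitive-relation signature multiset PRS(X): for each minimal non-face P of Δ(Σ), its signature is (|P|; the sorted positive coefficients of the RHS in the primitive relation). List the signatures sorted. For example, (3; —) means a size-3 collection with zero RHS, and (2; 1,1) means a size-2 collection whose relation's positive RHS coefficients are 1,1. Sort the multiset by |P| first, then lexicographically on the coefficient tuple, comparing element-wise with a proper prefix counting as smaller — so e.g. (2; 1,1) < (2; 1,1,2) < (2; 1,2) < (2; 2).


Primitive collections (5):

  P={2,5}:  v_{2} + v_{5} = 0  so sig = (2; —)
  P={1,5}:  v_{1} + v_{5} = v_{3}  so sig = (2; 1)
  P={2,3}:  v_{2} + v_{3} = v_{1}  so sig = (2; 1)
  P={3,4}:  v_{3} + v_{4} = v_{2}  so sig = (2; 1)
  P={1,4}:  v_{1} + v_{4} = 2·v_{2}  so sig = (2; 2)

so the primitive-relation signature multiset is
    |P|=2: 5 collections, coeffs (), (1), (1), (1), (2)


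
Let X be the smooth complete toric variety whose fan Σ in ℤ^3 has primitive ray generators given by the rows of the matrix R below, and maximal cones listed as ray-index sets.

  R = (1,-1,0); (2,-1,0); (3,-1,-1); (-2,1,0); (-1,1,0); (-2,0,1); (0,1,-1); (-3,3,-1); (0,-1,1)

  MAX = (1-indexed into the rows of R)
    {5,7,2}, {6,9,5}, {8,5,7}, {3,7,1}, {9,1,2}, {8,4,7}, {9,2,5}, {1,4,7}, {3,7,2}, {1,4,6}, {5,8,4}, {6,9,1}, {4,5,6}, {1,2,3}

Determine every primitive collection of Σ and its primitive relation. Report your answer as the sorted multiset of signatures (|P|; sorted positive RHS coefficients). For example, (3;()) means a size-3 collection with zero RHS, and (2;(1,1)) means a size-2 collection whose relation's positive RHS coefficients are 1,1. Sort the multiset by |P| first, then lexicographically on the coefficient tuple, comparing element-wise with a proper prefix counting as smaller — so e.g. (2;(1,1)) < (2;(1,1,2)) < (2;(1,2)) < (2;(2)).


17 minimal non-faces of Δ(Σ) (on 9 rays):

  P={1,5}:  v_{1} + v_{5} = 0  ⇒ sig = (2;())
  P={2,4}:  v_{2} + v_{4} = 0  ⇒ sig = (2;())
  P={7,9}:  v_{7} + v_{9} = 0  ⇒ sig = (2;())
  P={2,6}:  v_{2} + v_{6} = v_{9}  ⇒ sig = (2;(1))
  P={3,6}:  v_{3} + v_{6} = v_{1}  ⇒ sig = (2;(1))
  P={4,9}:  v_{4} + v_{9} = v_{6}  ⇒ sig = (2;(1))
  P={6,7}:  v_{6} + v_{7} = v_{4}  ⇒ sig = (2;(1))
  P={1,8}:  v_{1} + v_{8} = v_{4} + v_{7}  ⇒ sig = (2;(1,1))
  P={2,8}:  v_{2} + v_{8} = v_{5} + v_{7}  ⇒ sig = (2;(1,1))
  P={3,4}:  v_{3} + v_{4} = v_{1} + v_{7}  ⇒ sig = (2;(1,1))
  P={3,5}:  v_{3} + v_{5} = v_{2} + v_{7}  ⇒ sig = (2;(1,1))
  P={3,9}:  v_{3} + v_{9} = v_{1} + v_{2}  ⇒ sig = (2;(1,1))
  P={8,9}:  v_{8} + v_{9} = v_{4} + v_{5}  ⇒ sig = (2;(1,1))
  P={6,8}:  v_{6} + v_{8} = 2·v_{4} + v_{5}  ⇒ sig = (2;(1,2))
  P={3,8}:  v_{3} + v_{8} = 2·v_{7}  ⇒ sig = (2;(2))
  P={1,2,7}:  v_{1} + v_{2} + v_{7} = v_{3}  ⇒ sig = (3;(1))
  P={4,5,7}:  v_{4} + v_{5} + v_{7} = v_{8}  ⇒ sig = (3;(1))

so the primitive-relation signature multiset is
    (2;())
    (2;())
    (2;())
    (2;(1))
    (2;(1))
    (2;(1))
    (2;(1))
    (2;(1,1))
    (2;(1,1))
    (2;(1,1))
    (2;(1,1))
    (2;(1,1))
    (2;(1,1))
    (2;(1,2))
    (2;(2))
    (3;(1))
    (3;(1))


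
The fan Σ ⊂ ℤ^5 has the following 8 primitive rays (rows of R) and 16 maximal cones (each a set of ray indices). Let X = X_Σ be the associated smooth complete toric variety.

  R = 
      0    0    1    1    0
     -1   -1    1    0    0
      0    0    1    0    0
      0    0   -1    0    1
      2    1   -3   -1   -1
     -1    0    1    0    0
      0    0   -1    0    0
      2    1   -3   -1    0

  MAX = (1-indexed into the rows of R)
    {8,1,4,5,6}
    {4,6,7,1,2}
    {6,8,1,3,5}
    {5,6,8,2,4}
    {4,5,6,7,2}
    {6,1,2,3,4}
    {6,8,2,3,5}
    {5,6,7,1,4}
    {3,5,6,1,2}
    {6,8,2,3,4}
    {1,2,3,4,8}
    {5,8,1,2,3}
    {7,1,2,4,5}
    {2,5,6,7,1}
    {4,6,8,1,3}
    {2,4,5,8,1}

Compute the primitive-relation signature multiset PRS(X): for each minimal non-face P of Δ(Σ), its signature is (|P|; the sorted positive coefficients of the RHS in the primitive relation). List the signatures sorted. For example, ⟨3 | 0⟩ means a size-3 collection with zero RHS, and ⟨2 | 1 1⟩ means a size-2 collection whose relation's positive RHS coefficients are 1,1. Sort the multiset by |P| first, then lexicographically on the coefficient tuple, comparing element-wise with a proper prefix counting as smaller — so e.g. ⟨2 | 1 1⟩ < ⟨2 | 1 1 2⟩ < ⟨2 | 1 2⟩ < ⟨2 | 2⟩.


Primitive collections (5):

  {3,7}:  v_{3} + v_{7} = 0 — sig = ⟨2 | 0⟩
  {7,8}:  v_{7} + v_{8} = v_{4} + v_{5} — sig = ⟨2 | 1 1⟩
  {3,4,5}:  v_{3} + v_{4} + v_{5} = v_{8} — sig = ⟨3 | 1⟩
  {1,2,6,8}:  v_{1} + v_{2} + v_{6} + v_{8} = 0 — sig = ⟨4 | 0⟩
  {1,2,4,5,6}:  v_{1} + v_{2} + v_{4} + v_{5} + v_{6} = v_{7} — sig = ⟨5 | 1⟩

Hence PRS(X_Σ) =
    ⟨2 | 0⟩
    ⟨2 | 1 1⟩
    ⟨3 | 1⟩
    ⟨4 | 0⟩
    ⟨5 | 1⟩


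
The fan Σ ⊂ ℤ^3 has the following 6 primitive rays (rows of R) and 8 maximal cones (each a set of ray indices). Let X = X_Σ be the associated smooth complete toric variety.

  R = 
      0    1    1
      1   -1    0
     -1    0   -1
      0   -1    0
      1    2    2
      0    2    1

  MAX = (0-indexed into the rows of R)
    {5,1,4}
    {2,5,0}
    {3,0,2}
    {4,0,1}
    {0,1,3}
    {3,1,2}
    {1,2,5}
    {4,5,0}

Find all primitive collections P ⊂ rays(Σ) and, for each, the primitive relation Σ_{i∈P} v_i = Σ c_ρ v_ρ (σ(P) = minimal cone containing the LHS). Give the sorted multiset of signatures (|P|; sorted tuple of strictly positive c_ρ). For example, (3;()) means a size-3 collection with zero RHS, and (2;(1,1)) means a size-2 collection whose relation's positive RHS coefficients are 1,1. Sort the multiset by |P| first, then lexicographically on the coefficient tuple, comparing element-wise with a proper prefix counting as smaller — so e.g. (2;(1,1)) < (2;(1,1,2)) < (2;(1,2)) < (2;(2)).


5 minimal non-faces of Δ(Σ) (on 6 rays):

  • {2,4}:  v_{2} + v_{4} = v_{5}  so sig = (2;(1))
  • {3,5}:  v_{3} + v_{5} = v_{0}  so sig = (2;(1))
  • {3,4}:  v_{3} + v_{4} = 2·v_{0} + v_{1}  so sig = (2;(1,2))
  • {0,1,2}:  v_{0} + v_{1} + v_{2} = 0  so sig = (3;())
  • {0,1,5}:  v_{0} + v_{1} + v_{5} = v_{4}  so sig = (3;(1))

Sorted signature multiset PRS(X):
[(2;(1)), (2;(1)), (2;(1,2)), (3;()), (3;(1))]


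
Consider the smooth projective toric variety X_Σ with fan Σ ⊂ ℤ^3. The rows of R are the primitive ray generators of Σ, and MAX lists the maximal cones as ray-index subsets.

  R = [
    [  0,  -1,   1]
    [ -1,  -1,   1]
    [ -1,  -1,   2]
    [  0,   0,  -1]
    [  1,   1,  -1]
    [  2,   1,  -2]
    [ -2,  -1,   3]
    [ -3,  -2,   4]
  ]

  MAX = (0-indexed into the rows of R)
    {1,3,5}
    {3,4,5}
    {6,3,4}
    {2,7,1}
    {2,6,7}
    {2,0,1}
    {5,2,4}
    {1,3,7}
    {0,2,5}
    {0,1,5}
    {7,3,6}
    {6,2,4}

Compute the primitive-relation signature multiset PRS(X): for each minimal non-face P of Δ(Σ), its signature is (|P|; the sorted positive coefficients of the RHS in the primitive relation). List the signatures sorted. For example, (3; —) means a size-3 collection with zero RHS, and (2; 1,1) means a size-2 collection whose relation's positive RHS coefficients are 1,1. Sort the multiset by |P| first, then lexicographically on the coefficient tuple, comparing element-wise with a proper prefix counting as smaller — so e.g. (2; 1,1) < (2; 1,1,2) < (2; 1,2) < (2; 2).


11 collections generate NE(X_Σ); each relation:

  P = {1,4}:  v_{1} + v_{4} = 0 ; sig = (2; —)
  P = {1,6}:  v_{1} + v_{6} = v_{7} ; sig = (2; 1)
  P = {2,3}:  v_{2} + v_{3} = v_{1} ; sig = (2; 1)
  P = {4,7}:  v_{4} + v_{7} = v_{6} ; sig = (2; 1)
  P = {5,7}:  v_{5} + v_{7} = v_{2} ; sig = (2; 1)
  P = {0,4}:  v_{0} + v_{4} = v_{2} + v_{5} ; sig = (2; 1,1)
  P = {5,6}:  v_{5} + v_{6} = v_{2} + v_{4} ; sig = (2; 1,1)
  P = {0,3}:  v_{0} + v_{3} = 2·v_{1} + v_{5} ; sig = (2; 1,2)
  P = {0,7}:  v_{0} + v_{7} = v_{1} + 2·v_{2} ; sig = (2; 1,2)
  P = {0,6}:  v_{0} + v_{6} = 2·v_{2} ; sig = (2; 2)
  P = {1,2,5}:  v_{1} + v_{2} + v_{5} = v_{0} ; sig = (3; 1)

Sorted signature multiset PRS(X):
    (2; —)
    (2; 1)
    (2; 1)
    (2; 1)
    (2; 1)
    (2; 1,1)
    (2; 1,1)
    (2; 1,2)
    (2; 1,2)
    (2; 2)
    (3; 1)


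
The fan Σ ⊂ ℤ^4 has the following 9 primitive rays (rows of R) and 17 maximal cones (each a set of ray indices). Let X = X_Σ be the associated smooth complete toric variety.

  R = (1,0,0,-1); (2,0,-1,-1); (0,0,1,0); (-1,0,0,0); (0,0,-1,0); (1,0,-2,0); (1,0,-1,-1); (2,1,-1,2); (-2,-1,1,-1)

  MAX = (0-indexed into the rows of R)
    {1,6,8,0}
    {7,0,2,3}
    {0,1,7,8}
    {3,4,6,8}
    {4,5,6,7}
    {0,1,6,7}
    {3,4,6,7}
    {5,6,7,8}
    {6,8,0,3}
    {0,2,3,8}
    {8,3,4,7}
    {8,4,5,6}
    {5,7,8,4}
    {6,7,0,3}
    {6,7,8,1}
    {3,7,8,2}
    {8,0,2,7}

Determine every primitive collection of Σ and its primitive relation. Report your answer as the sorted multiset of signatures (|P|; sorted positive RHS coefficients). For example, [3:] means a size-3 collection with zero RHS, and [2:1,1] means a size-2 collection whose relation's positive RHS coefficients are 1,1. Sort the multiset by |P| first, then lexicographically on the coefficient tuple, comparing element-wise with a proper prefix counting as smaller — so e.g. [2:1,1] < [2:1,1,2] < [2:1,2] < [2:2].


Σ has 14 primitive collections:

  P = {2,4}:  v_{2} + v_{4} = 0  ⇒ sig = [2:]
  P = {0,4}:  v_{0} + v_{4} = v_{6}  ⇒ sig = [2:1]
  P = {1,3}:  v_{1} + v_{3} = v_{6}  ⇒ sig = [2:1]
  P = {2,6}:  v_{2} + v_{6} = v_{0}  ⇒ sig = [2:1]
  P = {2,5}:  v_{2} + v_{5} = v_{6} + v_{7} + v_{8}  ⇒ sig = [2:1,1,1]
  P = {0,5}:  v_{0} + v_{5} = 2·v_{6} + v_{7} + v_{8}  ⇒ sig = [2:1,1,2]
  P = {1,2}:  v_{1} + v_{2} = 2·v_{0} + v_{7} + v_{8}  ⇒ sig = [2:1,1,2]
  P = {1,4}:  v_{1} + v_{4} = 2·v_{6} + v_{7} + v_{8}  ⇒ sig = [2:1,1,2]
  P = {3,5}:  v_{3} + v_{5} = 2·v_{4}  ⇒ sig = [2:2]
  P = {1,5}:  v_{1} + v_{5} = 3·v_{6} + 2·v_{7} + 2·v_{8}  ⇒ sig = [2:2,2,3]
  P = {0,3,7,8}:  v_{0} + v_{3} + v_{7} + v_{8} = 0  ⇒ sig = [4:]
  P = {0,6,7,8}:  v_{0} + v_{6} + v_{7} + v_{8} = v_{1}  ⇒ sig = [4:1]
  P = {3,6,7,8}:  v_{3} + v_{6} + v_{7} + v_{8} = v_{4}  ⇒ sig = [4:1]
  P = {4,6,7,8}:  v_{4} + v_{6} + v_{7} + v_{8} = v_{5}  ⇒ sig = [4:1]

Signatures (|P|; sorted positive RHS coefficients), sorted:
    [2:]
    [2:1]
    [2:1]
    [2:1]
    [2:1,1,1]
    [2:1,1,2]
    [2:1,1,2]
    [2:1,1,2]
    [2:2]
    [2:2,2,3]
    [4:]
    [4:1]
    [4:1]
    [4:1]


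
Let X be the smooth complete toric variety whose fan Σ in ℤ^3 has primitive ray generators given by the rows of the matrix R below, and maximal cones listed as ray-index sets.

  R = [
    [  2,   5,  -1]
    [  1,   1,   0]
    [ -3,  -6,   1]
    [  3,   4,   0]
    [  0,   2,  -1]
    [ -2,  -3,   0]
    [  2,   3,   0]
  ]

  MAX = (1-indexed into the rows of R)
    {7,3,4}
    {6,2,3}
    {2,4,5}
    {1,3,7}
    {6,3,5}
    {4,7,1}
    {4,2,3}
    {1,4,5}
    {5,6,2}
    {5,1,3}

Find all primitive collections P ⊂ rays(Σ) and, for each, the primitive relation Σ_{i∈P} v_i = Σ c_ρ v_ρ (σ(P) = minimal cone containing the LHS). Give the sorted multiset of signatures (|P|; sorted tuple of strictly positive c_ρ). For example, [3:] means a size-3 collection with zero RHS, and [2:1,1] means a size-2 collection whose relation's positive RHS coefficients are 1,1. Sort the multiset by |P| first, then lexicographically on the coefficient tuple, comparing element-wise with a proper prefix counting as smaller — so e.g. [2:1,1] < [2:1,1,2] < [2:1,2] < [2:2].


9 minimal non-faces of Δ(Σ) (on 7 rays):

  P = {6,7}:  v_{6} + v_{7} = 0  →  sig = [2:]
  P = {1,6}:  v_{1} + v_{6} = v_{5}  →  sig = [2:1]
  P = {2,7}:  v_{2} + v_{7} = v_{4}  →  sig = [2:1]
  P = {4,6}:  v_{4} + v_{6} = v_{2}  →  sig = [2:1]
  P = {5,7}:  v_{5} + v_{7} = v_{1}  →  sig = [2:1]
  P = {1,2}:  v_{1} + v_{2} = v_{4} + v_{5}  →  sig = [2:1,1]
  P = {3,4,5}:  v_{3} + v_{4} + v_{5} = 0  →  sig = [3:]
  P = {1,3,4}:  v_{1} + v_{3} + v_{4} = v_{7}  →  sig = [3:1]
  P = {2,3,5}:  v_{2} + v_{3} + v_{5} = v_{6}  →  sig = [3:1]

Hence PRS(X_Σ) =
[[2:], [2:1], [2:1], [2:1], [2:1], [2:1,1], [3:], [3:1], [3:1]]


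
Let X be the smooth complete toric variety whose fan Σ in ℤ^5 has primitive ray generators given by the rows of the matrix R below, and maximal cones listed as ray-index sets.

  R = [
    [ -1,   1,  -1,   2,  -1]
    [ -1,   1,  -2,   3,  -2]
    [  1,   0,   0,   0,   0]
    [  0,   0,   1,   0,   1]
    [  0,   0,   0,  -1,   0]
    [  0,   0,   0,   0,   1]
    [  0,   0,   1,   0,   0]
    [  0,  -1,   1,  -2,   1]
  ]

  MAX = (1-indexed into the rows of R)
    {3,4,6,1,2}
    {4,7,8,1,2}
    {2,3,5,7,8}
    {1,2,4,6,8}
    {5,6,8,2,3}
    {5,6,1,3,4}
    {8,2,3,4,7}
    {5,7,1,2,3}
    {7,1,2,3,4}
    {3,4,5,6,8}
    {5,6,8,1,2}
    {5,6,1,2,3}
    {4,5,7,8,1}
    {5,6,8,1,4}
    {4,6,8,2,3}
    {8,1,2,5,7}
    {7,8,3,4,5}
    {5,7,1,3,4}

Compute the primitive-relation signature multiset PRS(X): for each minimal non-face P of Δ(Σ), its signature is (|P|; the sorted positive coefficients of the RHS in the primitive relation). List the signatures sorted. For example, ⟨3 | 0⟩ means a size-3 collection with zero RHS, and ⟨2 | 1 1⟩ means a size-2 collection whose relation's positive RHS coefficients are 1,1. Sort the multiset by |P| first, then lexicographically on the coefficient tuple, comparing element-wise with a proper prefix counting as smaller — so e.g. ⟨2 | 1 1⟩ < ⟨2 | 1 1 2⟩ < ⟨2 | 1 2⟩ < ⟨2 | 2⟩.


|primitive collections| = 3. Relations:

  P = {6,7}:  v_{6} + v_{7} = v_{4}  so sig = ⟨2 | 1⟩
  P = {1,3,8}:  v_{1} + v_{3} + v_{8} = 0  so sig = ⟨3 | 0⟩
  P = {2,4,5}:  v_{2} + v_{4} + v_{5} = v_{1}  so sig = ⟨3 | 1⟩

Signatures (|P|; sorted positive RHS coefficients), sorted:
[⟨2 | 1⟩, ⟨3 | 0⟩, ⟨3 | 1⟩]


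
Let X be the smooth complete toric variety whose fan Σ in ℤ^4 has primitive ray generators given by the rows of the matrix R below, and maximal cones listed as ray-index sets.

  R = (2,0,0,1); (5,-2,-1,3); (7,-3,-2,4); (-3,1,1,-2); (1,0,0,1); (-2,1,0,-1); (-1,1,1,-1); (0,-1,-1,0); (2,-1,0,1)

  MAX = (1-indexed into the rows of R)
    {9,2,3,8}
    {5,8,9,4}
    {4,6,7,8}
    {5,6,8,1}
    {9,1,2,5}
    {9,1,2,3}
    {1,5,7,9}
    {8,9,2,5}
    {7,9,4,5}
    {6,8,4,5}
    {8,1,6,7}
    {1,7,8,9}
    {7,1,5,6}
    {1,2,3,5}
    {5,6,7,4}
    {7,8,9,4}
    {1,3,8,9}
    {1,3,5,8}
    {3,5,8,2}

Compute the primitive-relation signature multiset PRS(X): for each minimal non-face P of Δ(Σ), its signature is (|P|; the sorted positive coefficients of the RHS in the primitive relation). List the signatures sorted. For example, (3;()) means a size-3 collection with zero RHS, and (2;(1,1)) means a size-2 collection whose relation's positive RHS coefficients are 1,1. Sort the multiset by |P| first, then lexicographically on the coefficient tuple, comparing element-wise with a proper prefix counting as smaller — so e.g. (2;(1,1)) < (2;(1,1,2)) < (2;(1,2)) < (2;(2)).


The 12 primitive collections of Σ (r=9, n=4):

  • {6,9}:  v_{6} + v_{9} = 0 ; sig = (2;())
  • {1,4}:  v_{1} + v_{4} = v_{7} ; sig = (2;(1))
  • {2,4}:  v_{2} + v_{4} = v_{9} ; sig = (2;(1))
  • {2,7}:  v_{2} + v_{7} = v_{1} + v_{9} ; sig = (2;(1,1))
  • {2,6}:  v_{2} + v_{6} = v_{1} + v_{5} + v_{8} ; sig = (2;(1,1,1))
  • {3,4}:  v_{3} + v_{4} = v_{1} + v_{8} + v_{9} ; sig = (2;(1,1,1))
  • {3,7}:  v_{3} + v_{7} = 2·v_{1} + v_{8} + v_{9} ; sig = (2;(1,1,2))
  • {3,6}:  v_{3} + v_{6} = 2·v_{1} + v_{5} + 2·v_{8} ; sig = (2;(1,2,2))
  • {5,7,8}:  v_{5} + v_{7} + v_{8} = 0 ; sig = (3;())
  • {1,2,8}:  v_{1} + v_{2} + v_{8} = v_{3} ; sig = (3;(1))
  • {3,5,9}:  v_{3} + v_{5} + v_{9} = 2·v_{2} ; sig = (3;(2))
  • {1,5,8,9}:  v_{1} + v_{5} + v_{8} + v_{9} = v_{2} ; sig = (4;(1))

Signatures (|P|; sorted positive RHS coefficients), sorted:
    (2;())
    (2;(1))
    (2;(1))
    (2;(1,1))
    (2;(1,1,1))
    (2;(1,1,1))
    (2;(1,1,2))
    (2;(1,2,2))
    (3;())
    (3;(1))
    (3;(2))
    (4;(1))


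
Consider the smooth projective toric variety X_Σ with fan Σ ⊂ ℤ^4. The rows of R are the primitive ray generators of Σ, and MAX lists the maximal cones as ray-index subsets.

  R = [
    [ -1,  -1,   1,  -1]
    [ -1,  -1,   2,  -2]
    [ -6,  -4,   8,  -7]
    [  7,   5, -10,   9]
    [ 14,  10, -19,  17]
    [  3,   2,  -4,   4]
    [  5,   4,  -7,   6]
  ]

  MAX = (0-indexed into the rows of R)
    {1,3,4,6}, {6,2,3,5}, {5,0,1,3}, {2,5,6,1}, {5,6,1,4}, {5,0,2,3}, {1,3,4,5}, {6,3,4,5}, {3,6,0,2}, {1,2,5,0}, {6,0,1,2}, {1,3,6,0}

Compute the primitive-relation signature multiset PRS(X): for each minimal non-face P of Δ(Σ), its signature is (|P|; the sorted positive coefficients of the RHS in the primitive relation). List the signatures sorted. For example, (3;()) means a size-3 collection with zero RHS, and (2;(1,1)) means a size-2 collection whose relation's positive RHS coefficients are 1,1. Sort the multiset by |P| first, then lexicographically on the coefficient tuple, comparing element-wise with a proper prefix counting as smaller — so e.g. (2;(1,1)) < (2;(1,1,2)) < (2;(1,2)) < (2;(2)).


Primitive collections (5):

  • {2,4}:  v_{2} + v_{4} = v_{5} + v_{6} — sig = (2;(1,1))
  • {0,4}:  v_{0} + v_{4} = v_{1} + 2·v_{3} — sig = (2;(1,2))
  • {1,2,3}:  v_{1} + v_{2} + v_{3} = 0 — sig = (3;())
  • {0,5,6}:  v_{0} + v_{5} + v_{6} = v_{3} — sig = (3;(1))
  • {1,3,5,6}:  v_{1} + v_{3} + v_{5} + v_{6} = v_{4} — sig = (4;(1))

Hence PRS(X_Σ) =
    |P|=2: 2 collections, coeffs (1,1), (1,2)
    |P|=3: 2 collections, coeffs (), (1)
    |P|=4: 1 collection, coeffs (1)


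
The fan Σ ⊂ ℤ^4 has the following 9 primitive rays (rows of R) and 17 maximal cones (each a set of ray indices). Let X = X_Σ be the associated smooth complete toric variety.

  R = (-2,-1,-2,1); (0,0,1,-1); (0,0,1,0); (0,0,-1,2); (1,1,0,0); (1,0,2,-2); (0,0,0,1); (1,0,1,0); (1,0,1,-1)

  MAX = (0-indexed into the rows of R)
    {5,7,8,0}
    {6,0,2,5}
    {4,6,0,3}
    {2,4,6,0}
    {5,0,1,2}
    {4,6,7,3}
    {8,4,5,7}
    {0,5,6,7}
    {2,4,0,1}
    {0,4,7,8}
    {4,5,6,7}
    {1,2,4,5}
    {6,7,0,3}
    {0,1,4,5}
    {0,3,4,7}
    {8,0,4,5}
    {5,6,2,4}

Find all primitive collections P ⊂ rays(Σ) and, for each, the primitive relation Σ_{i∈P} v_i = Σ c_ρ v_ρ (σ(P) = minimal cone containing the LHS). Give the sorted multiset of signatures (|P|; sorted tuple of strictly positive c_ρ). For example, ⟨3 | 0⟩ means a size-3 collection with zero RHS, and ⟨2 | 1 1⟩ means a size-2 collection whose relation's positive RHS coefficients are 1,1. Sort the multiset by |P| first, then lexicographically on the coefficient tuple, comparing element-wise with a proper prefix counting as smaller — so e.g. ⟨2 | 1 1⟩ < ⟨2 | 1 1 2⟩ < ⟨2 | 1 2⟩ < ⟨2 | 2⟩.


Primitive collections (14):

  {1,3}:  v_{1} + v_{3} = v_{6}  ⇒ sig = ⟨2 | 1⟩
  {1,6}:  v_{1} + v_{6} = v_{2}  ⇒ sig = ⟨2 | 1⟩
  {1,8}:  v_{1} + v_{8} = v_{5}  ⇒ sig = ⟨2 | 1⟩
  {3,5}:  v_{3} + v_{5} = v_{7}  ⇒ sig = ⟨2 | 1⟩
  {6,8}:  v_{6} + v_{8} = v_{7}  ⇒ sig = ⟨2 | 1⟩
  {1,7}:  v_{1} + v_{7} = v_{5} + v_{6}  ⇒ sig = ⟨2 | 1 1⟩
  {2,8}:  v_{2} + v_{8} = v_{5} + v_{6}  ⇒ sig = ⟨2 | 1 1⟩
  {3,8}:  v_{3} + v_{8} = v_{0} + v_{4} + 2·v_{7}  ⇒ sig = ⟨2 | 1 1 2⟩
  {2,7}:  v_{2} + v_{7} = v_{5} + 2·v_{6}  ⇒ sig = ⟨2 | 1 2⟩
  {2,3}:  v_{2} + v_{3} = 2·v_{6}  ⇒ sig = ⟨2 | 2⟩
  {0,4,5,6}:  v_{0} + v_{4} + v_{5} + v_{6} = 0  ⇒ sig = ⟨4 | 0⟩
  {0,2,4,5}:  v_{0} + v_{2} + v_{4} + v_{5} = v_{1}  ⇒ sig = ⟨4 | 1⟩
  {0,4,5,7}:  v_{0} + v_{4} + v_{5} + v_{7} = v_{8}  ⇒ sig = ⟨4 | 1⟩
  {0,4,6,7}:  v_{0} + v_{4} + v_{6} + v_{7} = v_{3}  ⇒ sig = ⟨4 | 1⟩

Sorted signature multiset PRS(X):
{ ⟨2 | 1⟩ ×5,  ⟨2 | 1 1⟩ ×2,  ⟨2 | 1 1 2⟩,  ⟨2 | 1 2⟩,  ⟨2 | 2⟩,  ⟨4 | 0⟩,  ⟨4 | 1⟩ ×3 }


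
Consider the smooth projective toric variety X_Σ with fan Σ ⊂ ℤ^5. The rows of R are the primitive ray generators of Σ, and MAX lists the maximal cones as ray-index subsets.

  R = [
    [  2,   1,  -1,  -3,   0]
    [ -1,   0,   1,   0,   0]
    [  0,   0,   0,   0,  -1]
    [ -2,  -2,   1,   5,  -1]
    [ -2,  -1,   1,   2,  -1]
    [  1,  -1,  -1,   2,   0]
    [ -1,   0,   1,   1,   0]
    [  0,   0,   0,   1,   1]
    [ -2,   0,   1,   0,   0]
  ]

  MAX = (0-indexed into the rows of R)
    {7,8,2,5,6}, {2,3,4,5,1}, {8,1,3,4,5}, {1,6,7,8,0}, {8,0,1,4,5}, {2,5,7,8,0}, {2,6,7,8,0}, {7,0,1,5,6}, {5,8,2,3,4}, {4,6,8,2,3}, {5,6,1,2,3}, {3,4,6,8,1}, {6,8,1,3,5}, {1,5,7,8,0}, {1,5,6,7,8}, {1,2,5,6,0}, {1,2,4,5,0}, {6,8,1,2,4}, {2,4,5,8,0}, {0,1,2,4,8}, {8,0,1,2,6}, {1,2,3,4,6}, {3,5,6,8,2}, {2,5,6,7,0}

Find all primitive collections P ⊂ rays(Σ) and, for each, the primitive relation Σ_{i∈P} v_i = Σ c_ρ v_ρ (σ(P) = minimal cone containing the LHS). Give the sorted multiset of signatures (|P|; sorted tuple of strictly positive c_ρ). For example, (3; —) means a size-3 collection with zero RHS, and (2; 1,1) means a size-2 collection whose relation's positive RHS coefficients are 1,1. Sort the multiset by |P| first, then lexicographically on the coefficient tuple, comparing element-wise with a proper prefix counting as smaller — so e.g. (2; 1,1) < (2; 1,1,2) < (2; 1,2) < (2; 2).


Δ(Σ) — 9 vertices, 9 min non-faces:

  • {0,3}:  v_{0} + v_{3} = v_{1} + v_{2} + v_{5} — sig = (2; 1,1,1)
  • {4,7}:  v_{4} + v_{7} = v_{5} + v_{6} + v_{8} — sig = (2; 1,1,1)
  • {3,7}:  v_{3} + v_{7} = 2·v_{5} + 2·v_{6} + v_{8} — sig = (2; 1,2,2)
  • {1,2,7}:  v_{1} + v_{2} + v_{7} = v_{6} — sig = (3; 1)
  • {4,5,6}:  v_{4} + v_{5} + v_{6} = v_{3} — sig = (3; 1)
  • {0,4,6}:  v_{0} + v_{4} + v_{6} = v_{1} + v_{2} — sig = (3; 1,1)
  • {0,5,6,8}:  v_{0} + v_{5} + v_{6} + v_{8} = 0 — sig = (4; —)
  • {1,2,5,8}:  v_{1} + v_{2} + v_{5} + v_{8} = v_{4} — sig = (4; 1)
  • {1,2,3,8}:  v_{1} + v_{2} + v_{3} + v_{8} = 2·v_{4} + v_{6} — sig = (4; 1,2)

Hence PRS(X_Σ) =
    (2; 1,1,1)
    (2; 1,1,1)
    (2; 1,2,2)
    (3; 1)
    (3; 1)
    (3; 1,1)
    (4; —)
    (4; 1)
    (4; 1,2)


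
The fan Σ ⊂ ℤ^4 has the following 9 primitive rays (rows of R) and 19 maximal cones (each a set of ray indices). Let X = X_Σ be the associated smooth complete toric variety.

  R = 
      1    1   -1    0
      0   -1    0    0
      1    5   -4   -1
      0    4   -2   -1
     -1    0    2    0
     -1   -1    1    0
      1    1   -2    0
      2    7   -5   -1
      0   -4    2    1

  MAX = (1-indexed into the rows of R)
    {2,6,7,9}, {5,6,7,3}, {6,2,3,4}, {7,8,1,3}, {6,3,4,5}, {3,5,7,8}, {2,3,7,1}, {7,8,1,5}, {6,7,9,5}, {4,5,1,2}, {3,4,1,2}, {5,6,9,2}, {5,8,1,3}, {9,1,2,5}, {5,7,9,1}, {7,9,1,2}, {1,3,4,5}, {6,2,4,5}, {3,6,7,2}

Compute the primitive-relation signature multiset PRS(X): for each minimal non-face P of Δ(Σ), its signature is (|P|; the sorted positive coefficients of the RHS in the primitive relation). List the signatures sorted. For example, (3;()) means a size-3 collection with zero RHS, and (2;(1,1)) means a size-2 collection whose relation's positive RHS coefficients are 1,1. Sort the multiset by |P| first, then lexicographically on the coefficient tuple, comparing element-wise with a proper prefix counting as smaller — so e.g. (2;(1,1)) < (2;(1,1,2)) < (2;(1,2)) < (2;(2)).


11 collections generate NE(X_Σ); each relation:

  {1,6}:  v_{1} + v_{6} = 0  →  sig = (2;())
  {4,9}:  v_{4} + v_{9} = 0  →  sig = (2;())
  {3,9}:  v_{3} + v_{9} = v_{7}  →  sig = (2;(1))
  {4,7}:  v_{4} + v_{7} = v_{3}  →  sig = (2;(1))
  {2,8}:  v_{2} + v_{8} = v_{1} + v_{3}  →  sig = (2;(1,1))
  {6,8}:  v_{6} + v_{8} = v_{3} + v_{5} + v_{7}  →  sig = (2;(1,1,1))
  {4,8}:  v_{4} + v_{8} = v_{1} + 2·v_{3} + v_{5}  →  sig = (2;(1,1,2))
  {8,9}:  v_{8} + v_{9} = v_{1} + v_{5} + 2·v_{7}  →  sig = (2;(1,1,2))
  {2,5,7}:  v_{2} + v_{5} + v_{7} = 0  →  sig = (3;())
  {2,3,5}:  v_{2} + v_{3} + v_{5} = v_{4}  →  sig = (3;(1))
  {1,3,5,7}:  v_{1} + v_{3} + v_{5} + v_{7} = v_{8}  →  sig = (4;(1))

so the primitive-relation signature multiset is
{ (2;()) ×2,  (2;(1)) ×2,  (2;(1,1)),  (2;(1,1,1)),  (2;(1,1,2)) ×2,  (3;()),  (3;(1)),  (4;(1)) }


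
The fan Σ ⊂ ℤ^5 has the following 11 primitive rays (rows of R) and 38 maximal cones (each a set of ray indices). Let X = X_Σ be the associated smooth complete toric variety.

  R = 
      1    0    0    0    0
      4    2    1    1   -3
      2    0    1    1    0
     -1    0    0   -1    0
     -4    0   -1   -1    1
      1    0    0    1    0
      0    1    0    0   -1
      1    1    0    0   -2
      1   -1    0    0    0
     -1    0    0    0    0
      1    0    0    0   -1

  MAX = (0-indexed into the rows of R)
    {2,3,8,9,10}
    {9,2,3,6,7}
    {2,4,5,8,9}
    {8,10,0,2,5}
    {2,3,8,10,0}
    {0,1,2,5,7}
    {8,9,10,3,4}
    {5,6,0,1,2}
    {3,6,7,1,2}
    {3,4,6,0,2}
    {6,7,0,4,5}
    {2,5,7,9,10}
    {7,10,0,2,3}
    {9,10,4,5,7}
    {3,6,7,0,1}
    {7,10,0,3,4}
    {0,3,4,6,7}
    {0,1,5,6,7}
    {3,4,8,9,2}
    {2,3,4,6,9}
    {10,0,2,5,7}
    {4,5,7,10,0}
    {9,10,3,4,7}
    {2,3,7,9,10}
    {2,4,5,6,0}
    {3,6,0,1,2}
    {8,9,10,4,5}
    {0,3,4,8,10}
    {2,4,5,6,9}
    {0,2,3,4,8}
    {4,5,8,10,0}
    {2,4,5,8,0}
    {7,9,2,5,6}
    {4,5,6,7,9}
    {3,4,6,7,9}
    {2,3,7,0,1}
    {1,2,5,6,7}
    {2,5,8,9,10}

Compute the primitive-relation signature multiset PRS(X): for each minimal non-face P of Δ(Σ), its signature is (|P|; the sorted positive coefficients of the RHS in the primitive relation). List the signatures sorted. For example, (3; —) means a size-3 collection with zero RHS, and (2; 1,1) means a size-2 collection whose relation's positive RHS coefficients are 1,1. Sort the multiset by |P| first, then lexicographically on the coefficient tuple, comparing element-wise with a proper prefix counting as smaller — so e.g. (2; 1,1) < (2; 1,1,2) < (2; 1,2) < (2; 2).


12 collections generate NE(X_Σ); each relation:

  {0,9}:  v_{0} + v_{9} = 0  ⇒ sig = (2; —)
  {3,5}:  v_{3} + v_{5} = 0  ⇒ sig = (2; —)
  {6,8}:  v_{6} + v_{8} = v_{10}  ⇒ sig = (2; 1)
  {6,10}:  v_{6} + v_{10} = v_{7}  ⇒ sig = (2; 1)
  {1,9}:  v_{1} + v_{9} = v_{2} + v_{6} + v_{7}  ⇒ sig = (2; 1,1,1)
  {1,8}:  v_{1} + v_{8} = v_{0} + v_{2} + v_{7} + v_{10}  ⇒ sig = (2; 1,1,1,1)
  {1,10}:  v_{1} + v_{10} = v_{0} + v_{2} + 2·v_{7}  ⇒ sig = (2; 1,1,2)
  {1,4}:  v_{1} + v_{4} = 2·v_{6}  ⇒ sig = (2; 2)
  {7,8}:  v_{7} + v_{8} = 2·v_{10}  ⇒ sig = (2; 2)
  {2,4,10}:  v_{2} + v_{4} + v_{10} = v_{9}  ⇒ sig = (3; 1)
  {2,4,7}:  v_{2} + v_{4} + v_{7} = v_{6} + v_{9}  ⇒ sig = (3; 1,1)
  {0,2,6,7}:  v_{0} + v_{2} + v_{6} + v_{7} = v_{1}  ⇒ sig = (4; 1)

Sorted signature multiset PRS(X):
{ (2; —) ×2,  (2; 1) ×2,  (2; 1,1,1),  (2; 1,1,1,1),  (2; 1,1,2),  (2; 2) ×2,  (3; 1),  (3; 1,1),  (4; 1) }


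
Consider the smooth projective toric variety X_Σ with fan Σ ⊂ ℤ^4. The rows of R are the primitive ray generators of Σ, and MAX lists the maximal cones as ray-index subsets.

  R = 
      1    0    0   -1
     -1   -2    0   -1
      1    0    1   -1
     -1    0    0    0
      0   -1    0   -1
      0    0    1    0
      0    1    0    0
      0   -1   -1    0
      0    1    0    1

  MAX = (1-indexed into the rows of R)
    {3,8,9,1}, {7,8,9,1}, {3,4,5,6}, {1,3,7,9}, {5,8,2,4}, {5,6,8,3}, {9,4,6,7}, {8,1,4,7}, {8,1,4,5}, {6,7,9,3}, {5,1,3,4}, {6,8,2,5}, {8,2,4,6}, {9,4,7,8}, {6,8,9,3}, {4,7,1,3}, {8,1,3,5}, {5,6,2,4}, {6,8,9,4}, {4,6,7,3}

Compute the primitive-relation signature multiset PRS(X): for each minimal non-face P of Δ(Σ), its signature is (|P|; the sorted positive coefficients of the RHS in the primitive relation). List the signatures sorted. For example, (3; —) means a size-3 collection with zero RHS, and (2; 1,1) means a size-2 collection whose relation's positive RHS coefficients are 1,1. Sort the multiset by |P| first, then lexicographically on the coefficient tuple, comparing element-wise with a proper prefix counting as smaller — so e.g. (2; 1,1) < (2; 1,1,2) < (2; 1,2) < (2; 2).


13 collections generate NE(X_Σ); each relation:

  P={5,9}:  v_{5} + v_{9} = 0  ⇒ sig = (2; —)
  P={1,6}:  v_{1} + v_{6} = v_{3}  ⇒ sig = (2; 1)
  P={2,7}:  v_{2} + v_{7} = v_{4} + v_{5}  ⇒ sig = (2; 1,1)
  P={5,7}:  v_{5} + v_{7} = v_{1} + v_{4}  ⇒ sig = (2; 1,1)
  P={2,9}:  v_{2} + v_{9} = v_{4} + v_{6} + v_{8}  ⇒ sig = (2; 1,1,1)
  P={2,3}:  v_{2} + v_{3} = 2·v_{5} + v_{6}  ⇒ sig = (2; 1,2)
  P={1,2}:  v_{1} + v_{2} = 2·v_{5}  ⇒ sig = (2; 2)
  P={6,7,8}:  v_{6} + v_{7} + v_{8} = 0  ⇒ sig = (3; —)
  P={1,4,9}:  v_{1} + v_{4} + v_{9} = v_{7}  ⇒ sig = (3; 1)
  P={3,4,8}:  v_{3} + v_{4} + v_{8} = v_{5}  ⇒ sig = (3; 1)
  P={3,7,8}:  v_{3} + v_{7} + v_{8} = v_{1}  ⇒ sig = (3; 1)
  P={3,4,9}:  v_{3} + v_{4} + v_{9} = v_{6} + v_{7}  ⇒ sig = (3; 1,1)
  P={4,5,6,8}:  v_{4} + v_{5} + v_{6} + v_{8} = v_{2}  ⇒ sig = (4; 1)

so the primitive-relation signature multiset is
[(2; —), (2; 1), (2; 1,1), (2; 1,1), (2; 1,1,1), (2; 1,2), (2; 2), (3; —), (3; 1), (3; 1), (3; 1), (3; 1,1), (4; 1)]


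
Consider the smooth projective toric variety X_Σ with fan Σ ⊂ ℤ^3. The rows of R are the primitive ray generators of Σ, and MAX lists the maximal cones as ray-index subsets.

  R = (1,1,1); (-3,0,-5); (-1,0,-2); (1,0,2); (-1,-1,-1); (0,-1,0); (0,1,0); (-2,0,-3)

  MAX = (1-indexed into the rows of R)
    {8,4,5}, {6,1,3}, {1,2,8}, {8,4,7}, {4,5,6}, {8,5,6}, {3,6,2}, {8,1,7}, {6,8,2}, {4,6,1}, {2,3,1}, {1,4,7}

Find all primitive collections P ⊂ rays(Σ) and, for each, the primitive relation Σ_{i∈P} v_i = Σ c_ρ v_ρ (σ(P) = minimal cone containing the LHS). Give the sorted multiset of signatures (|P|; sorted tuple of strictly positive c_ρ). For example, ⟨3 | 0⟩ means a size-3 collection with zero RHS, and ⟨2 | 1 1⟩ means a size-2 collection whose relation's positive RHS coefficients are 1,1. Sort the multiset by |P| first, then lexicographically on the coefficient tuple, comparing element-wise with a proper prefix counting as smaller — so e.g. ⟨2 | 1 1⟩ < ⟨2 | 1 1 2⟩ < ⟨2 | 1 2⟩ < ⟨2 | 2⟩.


Minimal non-faces — 14 found among 8 rays, 12 max cones:

  • {1,5}:  v_{1} + v_{5} = 0  ⟹  sig = ⟨2 | 0⟩
  • {3,4}:  v_{3} + v_{4} = 0  ⟹  sig = ⟨2 | 0⟩
  • {6,7}:  v_{6} + v_{7} = 0  ⟹  sig = ⟨2 | 0⟩
  • {2,4}:  v_{2} + v_{4} = v_{8}  ⟹  sig = ⟨2 | 1⟩
  • {3,8}:  v_{3} + v_{8} = v_{2}  ⟹  sig = ⟨2 | 1⟩
  • {3,5}:  v_{3} + v_{5} = v_{6} + v_{8}  ⟹  sig = ⟨2 | 1 1⟩
  • {3,7}:  v_{3} + v_{7} = v_{1} + v_{8}  ⟹  sig = ⟨2 | 1 1⟩
  • {5,7}:  v_{5} + v_{7} = v_{4} + v_{8}  ⟹  sig = ⟨2 | 1 1⟩
  • {2,5}:  v_{2} + v_{5} = v_{6} + 2·v_{8}  ⟹  sig = ⟨2 | 1 2⟩
  • {2,7}:  v_{2} + v_{7} = v_{1} + 2·v_{8}  ⟹  sig = ⟨2 | 1 2⟩
  • {1,4,8}:  v_{1} + v_{4} + v_{8} = v_{7}  ⟹  sig = ⟨3 | 1⟩
  • {1,6,8}:  v_{1} + v_{6} + v_{8} = v_{3}  ⟹  sig = ⟨3 | 1⟩
  • {4,6,8}:  v_{4} + v_{6} + v_{8} = v_{5}  ⟹  sig = ⟨3 | 1⟩
  • {1,2,6}:  v_{1} + v_{2} + v_{6} = 2·v_{3}  ⟹  sig = ⟨3 | 2⟩

Signatures (|P|; sorted positive RHS coefficients), sorted:
{ ⟨2 | 0⟩ ×3,  ⟨2 | 1⟩ ×2,  ⟨2 | 1 1⟩ ×3,  ⟨2 | 1 2⟩ ×2,  ⟨3 | 1⟩ ×3,  ⟨3 | 2⟩ }


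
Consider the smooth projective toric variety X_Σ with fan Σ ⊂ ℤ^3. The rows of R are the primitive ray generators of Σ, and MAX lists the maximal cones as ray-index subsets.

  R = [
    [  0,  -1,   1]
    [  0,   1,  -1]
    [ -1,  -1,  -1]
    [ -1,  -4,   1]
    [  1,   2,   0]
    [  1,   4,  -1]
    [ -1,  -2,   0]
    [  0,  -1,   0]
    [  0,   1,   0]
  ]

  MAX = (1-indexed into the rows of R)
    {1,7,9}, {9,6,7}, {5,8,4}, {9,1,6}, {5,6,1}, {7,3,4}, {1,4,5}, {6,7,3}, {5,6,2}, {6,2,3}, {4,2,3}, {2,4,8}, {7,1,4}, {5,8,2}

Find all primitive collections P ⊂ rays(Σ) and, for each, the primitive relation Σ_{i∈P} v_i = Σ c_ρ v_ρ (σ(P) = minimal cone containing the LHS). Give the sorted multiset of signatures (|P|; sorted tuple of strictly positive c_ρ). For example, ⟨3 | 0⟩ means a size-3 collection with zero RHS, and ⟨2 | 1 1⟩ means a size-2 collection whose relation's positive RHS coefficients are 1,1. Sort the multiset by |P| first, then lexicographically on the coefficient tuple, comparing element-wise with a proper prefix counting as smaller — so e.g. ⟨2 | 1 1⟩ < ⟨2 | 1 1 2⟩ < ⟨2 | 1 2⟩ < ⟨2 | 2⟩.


Δ(Σ) — 9 vertices, 17 min non-faces:

  P = {1,2}:  v_{1} + v_{2} = 0  so sig = ⟨2 | 0⟩
  P = {4,6}:  v_{4} + v_{6} = 0  so sig = ⟨2 | 0⟩
  P = {5,7}:  v_{5} + v_{7} = 0  so sig = ⟨2 | 0⟩
  P = {8,9}:  v_{8} + v_{9} = 0  so sig = ⟨2 | 0⟩
  P = {1,3}:  v_{1} + v_{3} = v_{7}  so sig = ⟨2 | 1⟩
  P = {2,7}:  v_{2} + v_{7} = v_{3}  so sig = ⟨2 | 1⟩
  P = {3,5}:  v_{3} + v_{5} = v_{2}  so sig = ⟨2 | 1⟩
  P = {1,8}:  v_{1} + v_{8} = v_{4} + v_{5}  so sig = ⟨2 | 1 1⟩
  P = {2,9}:  v_{2} + v_{9} = v_{6} + v_{7}  so sig = ⟨2 | 1 1⟩
  P = {4,9}:  v_{4} + v_{9} = v_{1} + v_{7}  so sig = ⟨2 | 1 1⟩
  P = {5,9}:  v_{5} + v_{9} = v_{1} + v_{6}  so sig = ⟨2 | 1 1⟩
  P = {6,8}:  v_{6} + v_{8} = v_{2} + v_{5}  so sig = ⟨2 | 1 1⟩
  P = {7,8}:  v_{7} + v_{8} = v_{2} + v_{4}  so sig = ⟨2 | 1 1⟩
  P = {3,8}:  v_{3} + v_{8} = 2·v_{2} + v_{4}  so sig = ⟨2 | 1 2⟩
  P = {3,9}:  v_{3} + v_{9} = v_{6} + 2·v_{7}  so sig = ⟨2 | 1 2⟩
  P = {1,6,7}:  v_{1} + v_{6} + v_{7} = v_{9}  so sig = ⟨3 | 1⟩
  P = {2,4,5}:  v_{2} + v_{4} + v_{5} = v_{8}  so sig = ⟨3 | 1⟩

so the primitive-relation signature multiset is
[⟨2 | 0⟩, ⟨2 | 0⟩, ⟨2 | 0⟩, ⟨2 | 0⟩, ⟨2 | 1⟩, ⟨2 | 1⟩, ⟨2 | 1⟩, ⟨2 | 1 1⟩, ⟨2 | 1 1⟩, ⟨2 | 1 1⟩, ⟨2 | 1 1⟩, ⟨2 | 1 1⟩, ⟨2 | 1 1⟩, ⟨2 | 1 2⟩, ⟨2 | 1 2⟩, ⟨3 | 1⟩, ⟨3 | 1⟩]


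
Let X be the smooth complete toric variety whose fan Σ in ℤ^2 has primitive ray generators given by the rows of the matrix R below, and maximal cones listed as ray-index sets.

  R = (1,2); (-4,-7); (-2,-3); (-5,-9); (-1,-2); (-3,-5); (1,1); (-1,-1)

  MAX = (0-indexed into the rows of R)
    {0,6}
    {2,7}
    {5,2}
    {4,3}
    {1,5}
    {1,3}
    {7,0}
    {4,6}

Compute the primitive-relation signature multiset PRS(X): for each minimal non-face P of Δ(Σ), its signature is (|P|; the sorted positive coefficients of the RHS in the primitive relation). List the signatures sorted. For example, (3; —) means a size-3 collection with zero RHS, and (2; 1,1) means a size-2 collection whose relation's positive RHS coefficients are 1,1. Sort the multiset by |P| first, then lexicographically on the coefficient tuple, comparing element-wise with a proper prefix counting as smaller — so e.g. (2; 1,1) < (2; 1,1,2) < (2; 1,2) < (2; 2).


20 collections generate NE(X_Σ); each relation:

  P={0,4}:  v_{0} + v_{4} = 0 ; sig = (2; —)
  P={6,7}:  v_{6} + v_{7} = 0 ; sig = (2; —)
  P={0,1}:  v_{0} + v_{1} = v_{5} ; sig = (2; 1)
  P={0,2}:  v_{0} + v_{2} = v_{7} ; sig = (2; 1)
  P={0,3}:  v_{0} + v_{3} = v_{1} ; sig = (2; 1)
  P={0,5}:  v_{0} + v_{5} = v_{2} ; sig = (2; 1)
  P={1,4}:  v_{1} + v_{4} = v_{3} ; sig = (2; 1)
  P={2,4}:  v_{2} + v_{4} = v_{5} ; sig = (2; 1)
  P={2,6}:  v_{2} + v_{6} = v_{4} ; sig = (2; 1)
  P={4,5}:  v_{4} + v_{5} = v_{1} ; sig = (2; 1)
  P={4,7}:  v_{4} + v_{7} = v_{2} ; sig = (2; 1)
  P={1,7}:  v_{1} + v_{7} = v_{2} + v_{5} ; sig = (2; 1,1)
  P={2,3}:  v_{2} + v_{3} = v_{1} + v_{5} ; sig = (2; 1,1)
  P={1,2}:  v_{1} + v_{2} = 2·v_{5} ; sig = (2; 2)
  P={3,5}:  v_{3} + v_{5} = 2·v_{1} ; sig = (2; 2)
  P={3,7}:  v_{3} + v_{7} = 2·v_{5} ; sig = (2; 2)
  P={5,6}:  v_{5} + v_{6} = 2·v_{4} ; sig = (2; 2)
  P={5,7}:  v_{5} + v_{7} = 2·v_{2} ; sig = (2; 2)
  P={1,6}:  v_{1} + v_{6} = 3·v_{4} ; sig = (2; 3)
  P={3,6}:  v_{3} + v_{6} = 4·v_{4} ; sig = (2; 4)

Sorted signature multiset PRS(X):
    (2; —)
    (2; —)
    (2; 1)
    (2; 1)
    (2; 1)
    (2; 1)
    (2; 1)
    (2; 1)
    (2; 1)
    (2; 1)
    (2; 1)
    (2; 1,1)
    (2; 1,1)
    (2; 2)
    (2; 2)
    (2; 2)
    (2; 2)
    (2; 2)
    (2; 3)
    (2; 4)


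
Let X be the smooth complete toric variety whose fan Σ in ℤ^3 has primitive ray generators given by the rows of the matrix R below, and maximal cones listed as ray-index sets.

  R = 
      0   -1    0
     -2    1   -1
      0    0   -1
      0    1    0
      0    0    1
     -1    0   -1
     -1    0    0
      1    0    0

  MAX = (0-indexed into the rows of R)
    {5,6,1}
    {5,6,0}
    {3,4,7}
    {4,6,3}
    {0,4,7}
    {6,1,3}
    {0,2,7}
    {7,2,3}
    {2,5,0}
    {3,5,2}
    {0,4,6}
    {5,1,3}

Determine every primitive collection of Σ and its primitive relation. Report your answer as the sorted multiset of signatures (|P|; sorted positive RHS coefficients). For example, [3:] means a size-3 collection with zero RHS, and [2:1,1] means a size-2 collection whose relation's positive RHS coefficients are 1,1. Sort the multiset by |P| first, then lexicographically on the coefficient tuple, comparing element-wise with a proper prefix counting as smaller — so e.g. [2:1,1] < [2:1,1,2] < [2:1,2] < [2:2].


Σ has 11 primitive collections:

  P = {0,3}:  v_{0} + v_{3} = 0 ; sig = [2:]
  P = {2,4}:  v_{2} + v_{4} = 0 ; sig = [2:]
  P = {6,7}:  v_{6} + v_{7} = 0 ; sig = [2:]
  P = {2,6}:  v_{2} + v_{6} = v_{5} ; sig = [2:1]
  P = {4,5}:  v_{4} + v_{5} = v_{6} ; sig = [2:1]
  P = {5,7}:  v_{5} + v_{7} = v_{2} ; sig = [2:1]
  P = {0,1}:  v_{0} + v_{1} = v_{5} + v_{6} ; sig = [2:1,1]
  P = {1,7}:  v_{1} + v_{7} = v_{3} + v_{5} ; sig = [2:1,1]
  P = {1,2}:  v_{1} + v_{2} = v_{3} + 2·v_{5} ; sig = [2:1,2]
  P = {1,4}:  v_{1} + v_{4} = v_{3} + 2·v_{6} ; sig = [2:1,2]
  P = {3,5,6}:  v_{3} + v_{5} + v_{6} = v_{1} ; sig = [3:1]

so the primitive-relation signature multiset is
{ [2:] ×3,  [2:1] ×3,  [2:1,1] ×2,  [2:1,2] ×2,  [3:1] }
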